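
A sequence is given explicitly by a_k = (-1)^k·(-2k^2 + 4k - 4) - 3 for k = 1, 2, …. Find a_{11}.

(-1)^11 = -1; -2k^2 + 4k - 4 at k=11 is -202; so a_{11} = 199.

199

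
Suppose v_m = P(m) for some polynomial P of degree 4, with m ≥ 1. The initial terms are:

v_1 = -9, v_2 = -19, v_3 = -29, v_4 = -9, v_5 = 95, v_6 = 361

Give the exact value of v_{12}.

1st diffs: -10, -10, 20, 104, 266.
2nd diffs: 0, 30, 84, 162.
3rd diffs: 30, 54, 78.
4th diffs: 24, 24 (constant).
Newton forward-difference form: v_m = -9 + (-10)·C(m-1,1) + 30·C(m-1,3) + 24·C(m-1,4).
At m = 12: m-1 = 11, so v_{12} = -9 - 110 + 4950 + 7920 = 12751.

12751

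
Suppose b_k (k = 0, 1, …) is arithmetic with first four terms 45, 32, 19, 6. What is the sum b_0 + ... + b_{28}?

Common difference d = -13.
b_k = 45 + (k - 0)·(-13).
b_{28} = -319; S = 29·(45 + (-319))/2 = -3973.

-3973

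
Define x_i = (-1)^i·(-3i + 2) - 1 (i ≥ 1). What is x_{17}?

(-1)^17 = -1; -3i + 2 at i=17 is -49; so x_{17} = 48.

48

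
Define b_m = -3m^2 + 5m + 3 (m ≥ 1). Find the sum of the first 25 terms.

-14875

Over m = 1..25: Σm = 325, Σm² = 5525.
Total = (-3)·5525 + (5)·325 + (3)·25 = -14875.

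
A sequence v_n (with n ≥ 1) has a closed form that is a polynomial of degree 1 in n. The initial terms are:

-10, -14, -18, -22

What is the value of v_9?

-42

1st diffs: -4, -4, -4 (constant).
So v_n = -4n - 6.
Evaluating at n = 9 gives v_9 = -42.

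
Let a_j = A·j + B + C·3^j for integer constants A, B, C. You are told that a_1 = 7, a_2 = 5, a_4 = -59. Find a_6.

-699

Plug in j = 1, 2, 4: A + B + 3C = 7; 2A + B + 9C = 5; 4A + B + 81C = -59.
Subtracting the first from the second: A + 6C = -2.
Subtracting the second from the third: 2A + 72C = -64.
Solving: C = -1, A = 4, then B = 6.
Therefore a_6 = 24 + 6 + (-1)·729 = -699.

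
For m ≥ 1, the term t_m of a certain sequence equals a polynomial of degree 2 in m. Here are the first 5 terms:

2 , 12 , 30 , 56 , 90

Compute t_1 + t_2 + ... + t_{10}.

1st diffs: 10, 18, 26, 34.
2nd diffs: 8, 8, 8 (constant).
Newton forward-difference form: t_m = 2 + 10·C(m-1,1) + 8·C(m-1,2).
Continuing: …, 132, 182, 240, 306, …, t_{10} = 380.
Summing m = 1..10 (10 terms) gives 1430.

1430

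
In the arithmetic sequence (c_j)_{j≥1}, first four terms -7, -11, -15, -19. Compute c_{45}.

Common difference d = -4.
c_j = -7 + (j - 1)·(-4).
c_{45} = -7 + 44·(-4) = -183.

-183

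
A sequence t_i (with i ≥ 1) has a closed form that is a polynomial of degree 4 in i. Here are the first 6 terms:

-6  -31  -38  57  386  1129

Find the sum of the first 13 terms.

1st diffs: -25, -7, 95, 329, 743.
2nd diffs: 18, 102, 234, 414.
3rd diffs: 84, 132, 180.
4th diffs: 48, 48 (constant).
Newton forward-difference form: t_i = -6 + (-25)·C(i-1,1) + 18·C(i-1,2) + 84·C(i-1,3) + 48·C(i-1,4).
Continuing: …, 2514, 4817, 8362, 13521, …, t_{13} = 43122.
Summing i = 1..13 (13 terms) gives 124956.

124956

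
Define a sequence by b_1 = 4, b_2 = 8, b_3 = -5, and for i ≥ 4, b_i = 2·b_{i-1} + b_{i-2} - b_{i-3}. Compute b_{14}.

-34663

Iterate the recurrence:
b_4 = -6;  b_5 = -25;  b_6 = -51;  …;  b_{11} = -3056;  b_{12} = -6865;  b_{13} = -15427;  b_{14} = -34663.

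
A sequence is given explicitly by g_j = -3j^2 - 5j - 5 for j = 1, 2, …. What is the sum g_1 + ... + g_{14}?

-3640

Over j = 1..14: Σj = 105, Σj² = 1015.
Total = (-3)·1015 + (-5)·105 + (-5)·14 = -3640.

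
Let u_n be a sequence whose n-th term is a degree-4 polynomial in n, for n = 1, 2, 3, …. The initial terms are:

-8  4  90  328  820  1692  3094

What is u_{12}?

24984

1st diffs: 12, 86, 238, 492, 872, 1402.
2nd diffs: 74, 152, 254, 380, 530.
3rd diffs: 78, 102, 126, 150.
4th diffs: 24, 24, 24 (constant).
So u_n = n^4 + 3n^3 - 6n^2 - 6n.
Evaluating at n = 12 gives u_{12} = 24984.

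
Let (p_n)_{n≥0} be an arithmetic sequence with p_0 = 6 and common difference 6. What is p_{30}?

p_n = 6 + (n - 0)·6.
p_{30} = 6 + 30·6 = 186.

186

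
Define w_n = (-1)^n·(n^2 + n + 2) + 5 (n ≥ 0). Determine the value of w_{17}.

-303

(-1)^17 = -1; n^2 + n + 2 at n=17 is 308; so w_{17} = -303.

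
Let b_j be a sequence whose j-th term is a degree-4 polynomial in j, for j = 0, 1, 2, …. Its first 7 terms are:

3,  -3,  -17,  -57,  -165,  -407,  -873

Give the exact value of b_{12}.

-16437

1st diffs: -6, -14, -40, -108, -242, -466.
2nd diffs: -8, -26, -68, -134, -224.
3rd diffs: -18, -42, -66, -90.
4th diffs: -24, -24, -24 (constant).
Newton forward-difference form: b_j = 3 + (-6)·C(j,1) + (-8)·C(j,2) + (-18)·C(j,3) + (-24)·C(j,4).
At j = 12: j = 12, so b_{12} = 3 - 72 - 528 - 3960 - 11880 = -16437.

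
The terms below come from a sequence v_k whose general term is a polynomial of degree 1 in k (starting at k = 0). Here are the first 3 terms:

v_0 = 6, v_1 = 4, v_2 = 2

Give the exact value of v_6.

1st diffs: -2, -2 (constant).
So v_k = -2k + 6.
Evaluating at k = 6 gives v_6 = -6.

-6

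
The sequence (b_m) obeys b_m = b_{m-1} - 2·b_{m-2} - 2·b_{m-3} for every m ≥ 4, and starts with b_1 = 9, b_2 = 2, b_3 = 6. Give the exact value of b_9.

28

Iterate the recurrence:
b_4 = -16;  b_5 = -32;  b_6 = -12;  b_7 = 84;  b_8 = 172;  b_9 = 28.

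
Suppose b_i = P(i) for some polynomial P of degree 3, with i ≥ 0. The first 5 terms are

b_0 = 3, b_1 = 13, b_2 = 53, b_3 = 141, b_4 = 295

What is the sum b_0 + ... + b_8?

1st diffs: 10, 40, 88, 154.
2nd diffs: 30, 48, 66.
3rd diffs: 18, 18 (constant).
Newton forward-difference form: b_i = 3 + 10·C(i,1) + 30·C(i,2) + 18·C(i,3).
Continuing: 533, 873, 1333, 1931.
Summing i = 0..8 (9 terms) gives 5175.

5175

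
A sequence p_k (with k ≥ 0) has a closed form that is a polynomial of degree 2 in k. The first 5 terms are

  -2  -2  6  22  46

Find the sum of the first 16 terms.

1st diffs: 0, 8, 16, 24.
2nd diffs: 8, 8, 8 (constant).
Newton forward-difference form: p_k = -2 + 8·C(k,2).
Continuing: …, 78, 118, 166, 222, …, p_{15} = 838.
Summing k = 0..15 (16 terms) gives 4448.

4448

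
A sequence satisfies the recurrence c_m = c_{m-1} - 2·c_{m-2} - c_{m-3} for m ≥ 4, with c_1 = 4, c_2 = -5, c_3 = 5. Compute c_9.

101

Compute successive terms:
c_4 = 11;  c_5 = 6;  c_6 = -21;  c_7 = -44;  c_8 = -8;  c_9 = 101.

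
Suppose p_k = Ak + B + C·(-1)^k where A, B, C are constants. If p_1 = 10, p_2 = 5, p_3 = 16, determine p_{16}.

47

The three given values yield: A + B - C = 10; 2A + B + C = 5; 3A + B - C = 16.
Subtracting the first from the second: A + 2C = -5.
Subtracting the second from the third: A - 2C = 11.
Solving: C = -4, A = 3, then B = 3.
Therefore p_{16} = 48 + 3 + (-4)·1 = 47.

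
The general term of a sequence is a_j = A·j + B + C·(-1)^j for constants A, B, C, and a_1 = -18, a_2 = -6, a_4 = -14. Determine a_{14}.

-54

Plug in j = 1, 2, 4: A + B - C = -18; 2A + B + C = -6; 4A + B + C = -14.
Subtracting the first from the second: A + 2C = 12.
Subtracting the second from the third: 2A = -8.
Solving: C = 8, A = -4, then B = -6.
Therefore a_{14} = -56 + (-6) + 8·1 = -54.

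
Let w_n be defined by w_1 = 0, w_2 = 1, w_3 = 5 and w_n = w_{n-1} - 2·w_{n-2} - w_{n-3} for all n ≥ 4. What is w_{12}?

-250

Iterate the recurrence:
w_4 = 3, w_5 = -8, w_6 = -19, w_7 = -6, w_8 = 40, w_9 = 71, w_{10} = -3, w_{11} = -185, w_{12} = -250.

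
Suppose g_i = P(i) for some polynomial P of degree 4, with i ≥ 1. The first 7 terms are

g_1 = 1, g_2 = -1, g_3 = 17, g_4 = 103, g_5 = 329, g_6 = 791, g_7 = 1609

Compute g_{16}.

56671

1st diffs: -2, 18, 86, 226, 462, 818.
2nd diffs: 20, 68, 140, 236, 356.
3rd diffs: 48, 72, 96, 120.
4th diffs: 24, 24, 24 (constant).
Newton forward-difference form: g_i = 1 + (-2)·C(i-1,1) + 20·C(i-1,2) + 48·C(i-1,3) + 24·C(i-1,4).
At i = 16: i-1 = 15, so g_{16} = 1 - 30 + 2100 + 21840 + 32760 = 56671.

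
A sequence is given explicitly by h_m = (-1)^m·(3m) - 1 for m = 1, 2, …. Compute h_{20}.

(-1)^20 = 1; 3m at m=20 is 60; so h_{20} = 59.

59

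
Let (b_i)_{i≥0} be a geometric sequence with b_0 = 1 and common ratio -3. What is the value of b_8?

6561

b_i = 1·(-3)^(i-0).
b_8 = 1·(-3)^8 = 6561.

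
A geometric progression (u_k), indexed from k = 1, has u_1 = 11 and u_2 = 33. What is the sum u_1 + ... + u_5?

1331

Common ratio r = 3.
u_k = 11·3^(k-1).
S = 11·(3^5 - 1)/(3 - 1) = 11·(243 - 1)/(2) = 1331.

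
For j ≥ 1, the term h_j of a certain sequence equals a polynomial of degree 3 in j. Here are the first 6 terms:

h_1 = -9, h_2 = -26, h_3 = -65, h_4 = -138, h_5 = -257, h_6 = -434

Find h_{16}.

-8034

1st diffs: -17, -39, -73, -119, -177.
2nd diffs: -22, -34, -46, -58.
3rd diffs: -12, -12, -12 (constant).
Newton forward-difference form: h_j = -9 + (-17)·C(j-1,1) + (-22)·C(j-1,2) + (-12)·C(j-1,3).
At j = 16: j-1 = 15, so h_{16} = -9 - 255 - 2310 - 5460 = -8034.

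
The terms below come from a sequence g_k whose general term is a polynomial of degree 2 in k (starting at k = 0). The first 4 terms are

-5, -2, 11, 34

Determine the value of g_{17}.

1st diffs: 3, 13, 23.
2nd diffs: 10, 10 (constant).
So g_k = 5k^2 - 2k - 5.
Evaluating at k = 17 gives g_{17} = 1406.

1406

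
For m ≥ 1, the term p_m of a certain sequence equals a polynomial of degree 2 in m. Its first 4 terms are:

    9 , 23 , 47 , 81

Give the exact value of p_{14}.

1st diffs: 14, 24, 34.
2nd diffs: 10, 10 (constant).
So p_m = 5m^2 - m + 5.
Evaluating at m = 14 gives p_{14} = 971.

971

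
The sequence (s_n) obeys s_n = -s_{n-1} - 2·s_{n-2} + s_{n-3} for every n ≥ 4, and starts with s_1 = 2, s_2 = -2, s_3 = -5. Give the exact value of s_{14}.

Applying the relation repeatedly:
s_4 = 11;  s_5 = -3;  s_6 = -24;  …;  s_{11} = 81;  s_{12} = -477;  s_{13} = 458;  s_{14} = 577.

577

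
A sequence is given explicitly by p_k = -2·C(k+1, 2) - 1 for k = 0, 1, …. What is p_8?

-73

C(9, 2) = 36, so p_8 = -73.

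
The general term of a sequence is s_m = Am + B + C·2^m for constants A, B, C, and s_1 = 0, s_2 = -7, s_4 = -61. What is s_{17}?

-655302

Write the equations: A + B + 2C = 0; 2A + B + 4C = -7; 4A + B + 16C = -61.
Subtracting the first from the second: A + 2C = -7.
Subtracting the second from the third: 2A + 12C = -54.
Solving: C = -5, A = 3, then B = 7.
Hence s_{17} = 3·17 + 7 + (-5)·131072 = -655302.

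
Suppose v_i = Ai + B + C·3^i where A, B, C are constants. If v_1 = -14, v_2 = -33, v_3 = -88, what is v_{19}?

-3486784424

Plug in i = 1, 2, 3: A + B + 3C = -14; 2A + B + 9C = -33; 3A + B + 27C = -88.
Subtracting the first from the second: A + 6C = -19.
Subtracting the second from the third: A + 18C = -55.
Solving: C = -3, A = -1, then B = -4.
So v_i = -1·i + (-4) + (-3)·3^i; at i=19 this is -3486784424.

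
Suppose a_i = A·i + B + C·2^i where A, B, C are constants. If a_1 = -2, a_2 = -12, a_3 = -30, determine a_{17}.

-524314

Plug in i = 1, 2, 3: A + B + 2C = -2; 2A + B + 4C = -12; 3A + B + 8C = -30.
Subtracting the first from the second: A + 2C = -10.
Subtracting the second from the third: A + 4C = -18.
Solving: C = -4, A = -2, then B = 8.
So a_i = -2·i + 8 + (-4)·2^i; at i=17 this is -524314.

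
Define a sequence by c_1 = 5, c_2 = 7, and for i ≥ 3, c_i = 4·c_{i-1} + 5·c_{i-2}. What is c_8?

156247

Applying the relation repeatedly:
c_3 = 53, c_4 = 247, c_5 = 1253, c_6 = 6247, c_7 = 31253, c_8 = 156247.
(Characteristic roots are 5 and -1.)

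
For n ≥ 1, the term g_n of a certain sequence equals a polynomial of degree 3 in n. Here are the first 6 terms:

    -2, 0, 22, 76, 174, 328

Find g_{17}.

1st diffs: 2, 22, 54, 98, 154.
2nd diffs: 20, 32, 44, 56.
3rd diffs: 12, 12, 12 (constant).
Newton forward-difference form: g_n = -2 + 2·C(n-1,1) + 20·C(n-1,2) + 12·C(n-1,3).
At n = 17: n-1 = 16, so g_{17} = -2 + 32 + 2400 + 6720 = 9150.

9150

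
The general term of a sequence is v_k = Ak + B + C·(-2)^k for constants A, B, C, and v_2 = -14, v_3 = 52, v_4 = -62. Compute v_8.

Plug in k = 2, 3, 4: 2A + B + 4C = -14; 3A + B - 8C = 52; 4A + B + 16C = -62.
Subtracting the first from the second: A - 12C = 66.
Subtracting the second from the third: A + 24C = -114.
Solving: C = -5, A = 6, then B = -6.
So v_k = 6·k + (-6) + (-5)·(-2)^k; at k=8 this is -1238.

-1238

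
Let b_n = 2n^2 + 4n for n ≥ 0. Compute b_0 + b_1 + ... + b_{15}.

2960

Over n = 0..15: Σn = 120, Σn² = 1240.
Total = (2)·1240 + (4)·120 = 2960.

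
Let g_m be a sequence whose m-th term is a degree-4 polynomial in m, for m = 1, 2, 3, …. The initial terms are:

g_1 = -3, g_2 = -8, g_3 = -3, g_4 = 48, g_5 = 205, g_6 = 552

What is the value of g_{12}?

14352

1st diffs: -5, 5, 51, 157, 347.
2nd diffs: 10, 46, 106, 190.
3rd diffs: 36, 60, 84.
4th diffs: 24, 24 (constant).
Newton forward-difference form: g_m = -3 + (-5)·C(m-1,1) + 10·C(m-1,2) + 36·C(m-1,3) + 24·C(m-1,4).
At m = 12: m-1 = 11, so g_{12} = -3 - 55 + 550 + 5940 + 7920 = 14352.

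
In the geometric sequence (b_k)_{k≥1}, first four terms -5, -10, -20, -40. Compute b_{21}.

-5242880

Common ratio r = 2.
b_k = (-5)·2^(k-1).
b_{21} = (-5)·2^20 = -5242880.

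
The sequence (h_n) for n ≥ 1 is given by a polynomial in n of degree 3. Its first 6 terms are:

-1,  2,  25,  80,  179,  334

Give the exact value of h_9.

1255

1st diffs: 3, 23, 55, 99, 155.
2nd diffs: 20, 32, 44, 56.
3rd diffs: 12, 12, 12 (constant).
Newton forward-difference form: h_n = -1 + 3·C(n-1,1) + 20·C(n-1,2) + 12·C(n-1,3).
At n = 9: n-1 = 8, so h_9 = -1 + 24 + 560 + 672 = 1255.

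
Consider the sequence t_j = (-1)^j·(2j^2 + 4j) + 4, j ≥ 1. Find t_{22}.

1060

(-1)^22 = 1; 2j^2 + 4j at j=22 is 1056; so t_{22} = 1060.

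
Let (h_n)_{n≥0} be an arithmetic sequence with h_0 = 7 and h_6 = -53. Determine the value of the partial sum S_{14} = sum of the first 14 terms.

Common difference d = (-53 - 7) / (6 - 0) = -10.
h_n = 7 + (n - 0)·(-10).
h_{13} = -123; S = 14·(7 + (-123))/2 = -812.

-812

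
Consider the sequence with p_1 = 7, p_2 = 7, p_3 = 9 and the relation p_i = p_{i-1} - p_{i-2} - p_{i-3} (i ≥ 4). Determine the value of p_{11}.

-95

p_4 = -5; p_5 = -21; p_6 = -25; p_7 = 1; p_8 = 47; p_9 = 71; p_{10} = 23; p_{11} = -95.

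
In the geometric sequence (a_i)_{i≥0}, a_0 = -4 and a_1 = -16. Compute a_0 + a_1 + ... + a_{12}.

-89478484

Common ratio r = 4.
a_i = (-4)·4^(i-0).
S = (-4)·(4^13 - 1)/(4 - 1) = (-4)·(67108864 - 1)/(3) = -89478484.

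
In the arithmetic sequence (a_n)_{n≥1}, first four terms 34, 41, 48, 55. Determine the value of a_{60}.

447

Common difference d = 7.
a_n = 34 + (n - 1)·7.
a_{60} = 34 + 59·7 = 447.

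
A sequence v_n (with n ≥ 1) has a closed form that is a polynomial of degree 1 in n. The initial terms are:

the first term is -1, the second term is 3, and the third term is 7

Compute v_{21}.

79

1st diffs: 4, 4 (constant).
So v_n = 4n - 5.
Evaluating at n = 21 gives v_{21} = 79.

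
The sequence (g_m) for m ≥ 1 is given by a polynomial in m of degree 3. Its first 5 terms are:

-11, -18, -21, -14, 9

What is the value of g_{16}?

3034

1st diffs: -7, -3, 7, 23.
2nd diffs: 4, 10, 16.
3rd diffs: 6, 6 (constant).
Newton forward-difference form: g_m = -11 + (-7)·C(m-1,1) + 4·C(m-1,2) + 6·C(m-1,3).
At m = 16: m-1 = 15, so g_{16} = -11 - 105 + 420 + 2730 = 3034.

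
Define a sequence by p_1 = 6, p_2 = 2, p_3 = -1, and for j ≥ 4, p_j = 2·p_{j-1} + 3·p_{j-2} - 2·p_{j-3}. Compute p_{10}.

Iterate the recurrence:
p_4 = -8, p_5 = -23, p_6 = -68, p_7 = -189, p_8 = -536, p_9 = -1503, p_{10} = -4236.

-4236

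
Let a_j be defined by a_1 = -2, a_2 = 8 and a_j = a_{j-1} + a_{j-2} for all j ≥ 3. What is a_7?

Iterate the recurrence:
a_3 = 6;  a_4 = 14;  a_5 = 20;  a_6 = 34;  a_7 = 54.

54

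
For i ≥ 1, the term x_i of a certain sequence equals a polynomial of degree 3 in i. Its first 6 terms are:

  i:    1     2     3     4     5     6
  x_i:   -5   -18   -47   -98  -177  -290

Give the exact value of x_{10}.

1st diffs: -13, -29, -51, -79, -113.
2nd diffs: -16, -22, -28, -34.
3rd diffs: -6, -6, -6 (constant).
Newton forward-difference form: x_i = -5 + (-13)·C(i-1,1) + (-16)·C(i-1,2) + (-6)·C(i-1,3).
At i = 10: i-1 = 9, so x_{10} = -5 - 117 - 576 - 504 = -1202.

-1202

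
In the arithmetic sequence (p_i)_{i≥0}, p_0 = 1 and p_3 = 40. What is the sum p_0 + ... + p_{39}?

10180

Common difference d = (40 - 1) / (3 - 0) = 13.
p_i = 1 + (i - 0)·13.
p_{39} = 508; S = 40·(1 + 508)/2 = 10180.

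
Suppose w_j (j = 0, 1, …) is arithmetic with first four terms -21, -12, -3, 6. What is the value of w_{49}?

420

Common difference d = 9.
w_j = -21 + (j - 0)·9.
w_{49} = -21 + 49·9 = 420.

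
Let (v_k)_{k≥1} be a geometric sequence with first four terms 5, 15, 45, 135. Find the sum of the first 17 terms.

Common ratio r = 3.
v_k = 5·3^(k-1).
S = 5·(3^17 - 1)/(3 - 1) = 5·(129140163 - 1)/(2) = 322850405.

322850405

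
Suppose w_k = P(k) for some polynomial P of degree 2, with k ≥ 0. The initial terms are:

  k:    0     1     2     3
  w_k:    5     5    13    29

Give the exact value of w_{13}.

1st diffs: 0, 8, 16.
2nd diffs: 8, 8 (constant).
So w_k = 4k^2 - 4k + 5.
Evaluating at k = 13 gives w_{13} = 629.

629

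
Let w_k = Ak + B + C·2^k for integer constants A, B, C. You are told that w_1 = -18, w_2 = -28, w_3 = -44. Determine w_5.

The three given values yield: A + B + 2C = -18; 2A + B + 4C = -28; 3A + B + 8C = -44.
Subtracting the first from the second: A + 2C = -10.
Subtracting the second from the third: A + 4C = -16.
Solving: C = -3, A = -4, then B = -8.
So w_k = -4·k + (-8) + (-3)·2^k; at k=5 this is -124.

-124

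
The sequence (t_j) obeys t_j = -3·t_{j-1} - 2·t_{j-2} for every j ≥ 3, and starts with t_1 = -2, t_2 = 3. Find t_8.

Step forward from the initial values:
t_3 = -5  t_4 = 9  t_5 = -17  t_6 = 33  t_7 = -65  t_8 = 129.
(Characteristic roots are -1 and -2.)

129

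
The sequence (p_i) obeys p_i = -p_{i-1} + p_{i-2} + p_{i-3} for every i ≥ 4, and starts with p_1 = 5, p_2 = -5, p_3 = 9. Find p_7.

Applying the relation repeatedly:
p_4 = -9;  p_5 = 13;  p_6 = -13;  p_7 = 17.

17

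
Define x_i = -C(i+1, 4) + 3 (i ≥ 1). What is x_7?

C(8, 4) = 70, so x_7 = -67.

-67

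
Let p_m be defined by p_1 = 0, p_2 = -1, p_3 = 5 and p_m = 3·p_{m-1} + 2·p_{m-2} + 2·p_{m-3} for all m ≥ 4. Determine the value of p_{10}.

Iterate the recurrence:
p_4 = 13; p_5 = 47; p_6 = 177; p_7 = 651; p_8 = 2401; p_9 = 8859; p_{10} = 32681.

32681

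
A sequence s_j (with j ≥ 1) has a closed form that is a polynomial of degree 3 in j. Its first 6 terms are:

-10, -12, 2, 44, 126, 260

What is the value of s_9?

1st diffs: -2, 14, 42, 82, 134.
2nd diffs: 16, 28, 40, 52.
3rd diffs: 12, 12, 12 (constant).
Newton forward-difference form: s_j = -10 + (-2)·C(j-1,1) + 16·C(j-1,2) + 12·C(j-1,3).
At j = 9: j-1 = 8, so s_9 = -10 - 16 + 448 + 672 = 1094.

1094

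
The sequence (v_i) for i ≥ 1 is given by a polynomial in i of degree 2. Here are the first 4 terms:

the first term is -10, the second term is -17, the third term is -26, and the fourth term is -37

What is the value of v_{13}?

-226

1st diffs: -7, -9, -11.
2nd diffs: -2, -2 (constant).
Newton forward-difference form: v_i = -10 + (-7)·C(i-1,1) + (-2)·C(i-1,2).
At i = 13: i-1 = 12, so v_{13} = -10 - 84 - 132 = -226.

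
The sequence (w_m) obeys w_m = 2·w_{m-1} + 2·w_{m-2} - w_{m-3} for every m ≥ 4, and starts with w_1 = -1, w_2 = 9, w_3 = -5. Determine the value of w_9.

Iterate the recurrence:
w_4 = 9; w_5 = -1; w_6 = 21; w_7 = 31; w_8 = 105; w_9 = 251.

251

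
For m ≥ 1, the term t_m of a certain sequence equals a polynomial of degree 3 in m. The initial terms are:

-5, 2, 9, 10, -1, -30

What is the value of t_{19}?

-4775

1st diffs: 7, 7, 1, -11, -29.
2nd diffs: 0, -6, -12, -18.
3rd diffs: -6, -6, -6 (constant).
Newton forward-difference form: t_m = -5 + 7·C(m-1,1) + (-6)·C(m-1,3).
At m = 19: m-1 = 18, so t_{19} = -5 + 126 - 4896 = -4775.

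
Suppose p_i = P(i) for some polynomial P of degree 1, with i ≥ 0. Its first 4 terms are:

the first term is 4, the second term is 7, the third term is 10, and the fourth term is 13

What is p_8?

1st diffs: 3, 3, 3 (constant).
So p_i = 3i + 4.
Evaluating at i = 8 gives p_8 = 28.

28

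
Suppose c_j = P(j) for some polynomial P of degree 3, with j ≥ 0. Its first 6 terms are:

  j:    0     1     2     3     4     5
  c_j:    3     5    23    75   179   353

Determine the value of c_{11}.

1st diffs: 2, 18, 52, 104, 174.
2nd diffs: 16, 34, 52, 70.
3rd diffs: 18, 18, 18 (constant).
So c_j = 3j^3 - j^2 + 3.
Evaluating at j = 11 gives c_{11} = 3875.

3875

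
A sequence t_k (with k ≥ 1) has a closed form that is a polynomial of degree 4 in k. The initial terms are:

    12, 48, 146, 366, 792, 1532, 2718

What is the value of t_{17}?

85308

1st diffs: 36, 98, 220, 426, 740, 1186.
2nd diffs: 62, 122, 206, 314, 446.
3rd diffs: 60, 84, 108, 132.
4th diffs: 24, 24, 24 (constant).
So t_k = k^4 + 6k^2 + 3k + 2.
Evaluating at k = 17 gives t_{17} = 85308.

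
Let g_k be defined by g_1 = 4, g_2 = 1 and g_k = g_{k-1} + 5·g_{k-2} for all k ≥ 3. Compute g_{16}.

8654186

Compute successive terms:
g_3 = 21; g_4 = 26; g_5 = 131; …; g_{13} = 400996; g_{14} = 1108201; g_{15} = 3113181; g_{16} = 8654186.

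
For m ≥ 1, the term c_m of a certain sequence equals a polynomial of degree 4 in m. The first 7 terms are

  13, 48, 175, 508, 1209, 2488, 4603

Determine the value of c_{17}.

1st diffs: 35, 127, 333, 701, 1279, 2115.
2nd diffs: 92, 206, 368, 578, 836.
3rd diffs: 114, 162, 210, 258.
4th diffs: 48, 48, 48 (constant).
Newton forward-difference form: c_m = 13 + 35·C(m-1,1) + 92·C(m-1,2) + 114·C(m-1,3) + 48·C(m-1,4).
At m = 17: m-1 = 16, so c_{17} = 13 + 560 + 11040 + 63840 + 87360 = 162813.

162813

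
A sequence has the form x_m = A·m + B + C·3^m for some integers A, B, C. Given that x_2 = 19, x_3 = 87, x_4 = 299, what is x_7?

8711

At m = 2, 3, 4: 2A + B + 9C = 19; 3A + B + 27C = 87; 4A + B + 81C = 299.
Subtracting the first from the second: A + 18C = 68.
Subtracting the second from the third: A + 54C = 212.
Solving: C = 4, A = -4, then B = -9.
Therefore x_7 = -28 + (-9) + 4·2187 = 8711.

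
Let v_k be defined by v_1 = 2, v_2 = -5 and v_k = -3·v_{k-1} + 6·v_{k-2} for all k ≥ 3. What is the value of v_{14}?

-287703495

v_3 = 27  v_4 = -111  v_5 = 495  …  v_{11} = 3442095  v_{12} = -15049719  v_{13} = 65801727  v_{14} = -287703495.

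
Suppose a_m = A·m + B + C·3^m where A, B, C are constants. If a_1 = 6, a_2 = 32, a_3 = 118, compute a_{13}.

7971558

Write the equations: A + B + 3C = 6; 2A + B + 9C = 32; 3A + B + 27C = 118.
Subtracting the first from the second: A + 6C = 26.
Subtracting the second from the third: A + 18C = 86.
Solving: C = 5, A = -4, then B = -5.
So a_m = -4·m + (-5) + 5·3^m; at m=13 this is 7971558.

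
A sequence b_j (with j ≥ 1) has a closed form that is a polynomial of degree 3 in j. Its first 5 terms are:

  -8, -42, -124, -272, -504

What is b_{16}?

-13748

1st diffs: -34, -82, -148, -232.
2nd diffs: -48, -66, -84.
3rd diffs: -18, -18 (constant).
Newton forward-difference form: b_j = -8 + (-34)·C(j-1,1) + (-48)·C(j-1,2) + (-18)·C(j-1,3).
At j = 16: j-1 = 15, so b_{16} = -8 - 510 - 5040 - 8190 = -13748.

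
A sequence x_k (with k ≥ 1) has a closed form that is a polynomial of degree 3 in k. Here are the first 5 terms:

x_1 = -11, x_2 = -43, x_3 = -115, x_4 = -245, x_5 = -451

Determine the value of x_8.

-1705

1st diffs: -32, -72, -130, -206.
2nd diffs: -40, -58, -76.
3rd diffs: -18, -18 (constant).
Newton forward-difference form: x_k = -11 + (-32)·C(k-1,1) + (-40)·C(k-1,2) + (-18)·C(k-1,3).
At k = 8: k-1 = 7, so x_8 = -11 - 224 - 840 - 630 = -1705.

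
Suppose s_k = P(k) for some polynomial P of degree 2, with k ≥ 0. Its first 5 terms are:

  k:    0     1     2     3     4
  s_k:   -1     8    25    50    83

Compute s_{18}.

1st diffs: 9, 17, 25, 33.
2nd diffs: 8, 8, 8 (constant).
Newton forward-difference form: s_k = -1 + 9·C(k,1) + 8·C(k,2).
At k = 18: k = 18, so s_{18} = -1 + 162 + 1224 = 1385.

1385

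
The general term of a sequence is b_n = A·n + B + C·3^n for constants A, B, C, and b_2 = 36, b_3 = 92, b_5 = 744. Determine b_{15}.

The three given values yield: 2A + B + 9C = 36; 3A + B + 27C = 92; 5A + B + 243C = 744.
Subtracting the first from the second: A + 18C = 56.
Subtracting the second from the third: 2A + 216C = 652.
Solving: C = 3, A = 2, then B = 5.
Hence b_{15} = 2·15 + 5 + 3·14348907 = 43046756.

43046756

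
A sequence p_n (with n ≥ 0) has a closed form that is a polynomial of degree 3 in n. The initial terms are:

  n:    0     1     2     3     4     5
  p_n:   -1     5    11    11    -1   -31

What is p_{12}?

-1249

1st diffs: 6, 6, 0, -12, -30.
2nd diffs: 0, -6, -12, -18.
3rd diffs: -6, -6, -6 (constant).
Newton forward-difference form: p_n = -1 + 6·C(n,1) + (-6)·C(n,3).
At n = 12: n = 12, so p_{12} = -1 + 72 - 1320 = -1249.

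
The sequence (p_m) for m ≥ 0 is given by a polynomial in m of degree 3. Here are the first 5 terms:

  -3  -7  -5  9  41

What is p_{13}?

2129

1st diffs: -4, 2, 14, 32.
2nd diffs: 6, 12, 18.
3rd diffs: 6, 6 (constant).
Newton forward-difference form: p_m = -3 + (-4)·C(m,1) + 6·C(m,2) + 6·C(m,3).
At m = 13: m = 13, so p_{13} = -3 - 52 + 468 + 1716 = 2129.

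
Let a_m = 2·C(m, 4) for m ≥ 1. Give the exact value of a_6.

C(6, 4) = 15, so a_6 = 30.

30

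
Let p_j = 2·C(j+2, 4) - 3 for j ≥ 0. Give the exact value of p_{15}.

C(17, 4) = 2380, so p_{15} = 4757.

4757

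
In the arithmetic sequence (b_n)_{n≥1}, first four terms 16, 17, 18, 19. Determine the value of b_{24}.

39

Common difference d = 1.
b_n = 16 + (n - 1)·1.
b_{24} = 16 + 23·1 = 39.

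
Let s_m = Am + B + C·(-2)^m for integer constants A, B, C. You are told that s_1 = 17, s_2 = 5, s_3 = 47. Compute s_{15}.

98399

The three given values yield: A + B - 2C = 17; 2A + B + 4C = 5; 3A + B - 8C = 47.
Subtracting the first from the second: A + 6C = -12.
Subtracting the second from the third: A - 12C = 42.
Solving: C = -3, A = 6, then B = 5.
Hence s_{15} = 6·15 + 5 + (-3)·(-32768) = 98399.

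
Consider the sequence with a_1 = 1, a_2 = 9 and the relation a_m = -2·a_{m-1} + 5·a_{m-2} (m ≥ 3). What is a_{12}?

1268311

Compute successive terms:
a_3 = -13  a_4 = 71  a_5 = -207  a_6 = 769  a_7 = -2573  a_8 = 8991  a_9 = -30847  a_{10} = 106649  a_{11} = -367533  a_{12} = 1268311.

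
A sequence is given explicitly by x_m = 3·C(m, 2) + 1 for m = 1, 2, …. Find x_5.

31

C(5, 2) = 10, so x_5 = 31.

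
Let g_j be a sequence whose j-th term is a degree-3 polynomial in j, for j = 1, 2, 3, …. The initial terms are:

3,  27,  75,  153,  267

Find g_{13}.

1st diffs: 24, 48, 78, 114.
2nd diffs: 24, 30, 36.
3rd diffs: 6, 6 (constant).
Newton forward-difference form: g_j = 3 + 24·C(j-1,1) + 24·C(j-1,2) + 6·C(j-1,3).
At j = 13: j-1 = 12, so g_{13} = 3 + 288 + 1584 + 1320 = 3195.

3195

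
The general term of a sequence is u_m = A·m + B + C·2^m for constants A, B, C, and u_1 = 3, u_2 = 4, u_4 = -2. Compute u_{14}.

At m = 1, 2, 4: A + B + 2C = 3; 2A + B + 4C = 4; 4A + B + 16C = -2.
Subtracting the first from the second: A + 2C = 1.
Subtracting the second from the third: 2A + 12C = -6.
Solving: C = -1, A = 3, then B = 2.
Hence u_{14} = 3·14 + 2 + (-1)·16384 = -16340.

-16340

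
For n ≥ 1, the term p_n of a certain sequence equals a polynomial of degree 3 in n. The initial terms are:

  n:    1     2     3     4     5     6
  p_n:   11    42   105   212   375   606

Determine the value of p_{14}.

6342

1st diffs: 31, 63, 107, 163, 231.
2nd diffs: 32, 44, 56, 68.
3rd diffs: 12, 12, 12 (constant).
Newton forward-difference form: p_n = 11 + 31·C(n-1,1) + 32·C(n-1,2) + 12·C(n-1,3).
At n = 14: n-1 = 13, so p_{14} = 11 + 403 + 2496 + 3432 = 6342.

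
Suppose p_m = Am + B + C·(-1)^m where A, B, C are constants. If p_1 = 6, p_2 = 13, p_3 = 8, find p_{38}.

Write the equations: A + B - C = 6; 2A + B + C = 13; 3A + B - C = 8.
Subtracting the first from the second: A + 2C = 7.
Subtracting the second from the third: A - 2C = -5.
Solving: C = 3, A = 1, then B = 8.
Hence p_{38} = 1·38 + 8 + 3·1 = 49.

49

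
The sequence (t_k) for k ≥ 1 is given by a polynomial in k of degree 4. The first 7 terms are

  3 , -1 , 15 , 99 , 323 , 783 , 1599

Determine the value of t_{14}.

1st diffs: -4, 16, 84, 224, 460, 816.
2nd diffs: 20, 68, 140, 236, 356.
3rd diffs: 48, 72, 96, 120.
4th diffs: 24, 24, 24 (constant).
So t_k = k^4 - 2k^3 - 3k^2 + 4k + 3.
Evaluating at k = 14 gives t_{14} = 32399.

32399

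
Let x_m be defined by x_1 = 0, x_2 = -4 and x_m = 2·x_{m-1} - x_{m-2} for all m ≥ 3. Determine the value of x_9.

-32

Compute successive terms:
x_3 = -8; x_4 = -12; x_5 = -16; x_6 = -20; x_7 = -24; x_8 = -28; x_9 = -32.
(Characteristic roots are 1 and 1.)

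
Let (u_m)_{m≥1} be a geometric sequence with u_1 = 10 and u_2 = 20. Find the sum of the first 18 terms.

2621430

Common ratio r = 2.
u_m = 10·2^(m-1).
S = 10·(2^18 - 1)/(2 - 1) = 10·(262144 - 1)/(1) = 2621430.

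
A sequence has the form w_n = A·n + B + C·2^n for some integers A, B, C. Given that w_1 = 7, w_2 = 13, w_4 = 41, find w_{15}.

At n = 1, 2, 4: A + B + 2C = 7; 2A + B + 4C = 13; 4A + B + 16C = 41.
Subtracting the first from the second: A + 2C = 6.
Subtracting the second from the third: 2A + 12C = 28.
Solving: C = 2, A = 2, then B = 1.
Hence w_{15} = 2·15 + 1 + 2·32768 = 65567.

65567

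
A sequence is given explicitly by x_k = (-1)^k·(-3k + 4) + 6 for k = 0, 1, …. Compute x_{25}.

77

(-1)^25 = -1; -3k + 4 at k=25 is -71; so x_{25} = 77.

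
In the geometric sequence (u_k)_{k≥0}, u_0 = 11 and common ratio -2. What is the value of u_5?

-352

u_k = 11·(-2)^(k-0).
u_5 = 11·(-2)^5 = -352.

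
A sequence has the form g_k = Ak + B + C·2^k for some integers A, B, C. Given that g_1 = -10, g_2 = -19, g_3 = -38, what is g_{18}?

-1310703

The three given values yield: A + B + 2C = -10; 2A + B + 4C = -19; 3A + B + 8C = -38.
Subtracting the first from the second: A + 2C = -9.
Subtracting the second from the third: A + 4C = -19.
Solving: C = -5, A = 1, then B = -1.
Hence g_{18} = 1·18 + (-1) + (-5)·262144 = -1310703.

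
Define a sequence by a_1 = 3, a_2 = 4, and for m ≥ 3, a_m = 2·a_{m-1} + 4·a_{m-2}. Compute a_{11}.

217088

Applying the relation repeatedly:
a_3 = 20, a_4 = 56, a_5 = 192, a_6 = 608, a_7 = 1984, a_8 = 6400, a_9 = 20736, a_{10} = 67072, a_{11} = 217088.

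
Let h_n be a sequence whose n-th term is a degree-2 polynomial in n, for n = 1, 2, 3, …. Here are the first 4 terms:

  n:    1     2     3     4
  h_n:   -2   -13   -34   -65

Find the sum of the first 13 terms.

-3744

1st diffs: -11, -21, -31.
2nd diffs: -10, -10 (constant).
Newton forward-difference form: h_n = -2 + (-11)·C(n-1,1) + (-10)·C(n-1,2).
Continuing: …, -106, -157, -218, -289, …, h_{13} = -794.
Summing n = 1..13 (13 terms) gives -3744.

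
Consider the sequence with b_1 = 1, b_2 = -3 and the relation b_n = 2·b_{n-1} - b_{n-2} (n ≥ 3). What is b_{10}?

-35

Iterate the recurrence:
b_3 = -7, b_4 = -11, b_5 = -15, b_6 = -19, b_7 = -23, b_8 = -27, b_9 = -31, b_{10} = -35.
(Characteristic roots are 1 and 1.)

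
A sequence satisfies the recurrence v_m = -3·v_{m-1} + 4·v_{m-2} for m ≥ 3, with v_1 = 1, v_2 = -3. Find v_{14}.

-53687091

Applying the relation repeatedly:
v_3 = 13, v_4 = -51, v_5 = 205, …, v_{11} = 838861, v_{12} = -3355443, v_{13} = 13421773, v_{14} = -53687091.
(Characteristic roots are 1 and -4.)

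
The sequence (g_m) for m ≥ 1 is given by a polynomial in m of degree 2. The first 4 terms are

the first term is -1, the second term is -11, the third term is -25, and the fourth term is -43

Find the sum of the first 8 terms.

1st diffs: -10, -14, -18.
2nd diffs: -4, -4 (constant).
Newton forward-difference form: g_m = -1 + (-10)·C(m-1,1) + (-4)·C(m-1,2).
Continuing: -65, -91, -121, -155.
Summing m = 1..8 (8 terms) gives -512.

-512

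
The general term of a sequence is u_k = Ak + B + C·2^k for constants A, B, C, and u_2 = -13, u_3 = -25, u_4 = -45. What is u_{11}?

-4137

The three given values yield: 2A + B + 4C = -13; 3A + B + 8C = -25; 4A + B + 16C = -45.
Subtracting the first from the second: A + 4C = -12.
Subtracting the second from the third: A + 8C = -20.
Solving: C = -2, A = -4, then B = 3.
Hence u_{11} = -4·11 + 3 + (-2)·2048 = -4137.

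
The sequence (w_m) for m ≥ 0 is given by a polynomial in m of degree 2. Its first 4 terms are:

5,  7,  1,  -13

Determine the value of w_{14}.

-695

1st diffs: 2, -6, -14.
2nd diffs: -8, -8 (constant).
Newton forward-difference form: w_m = 5 + 2·C(m,1) + (-8)·C(m,2).
At m = 14: m = 14, so w_{14} = 5 + 28 - 728 = -695.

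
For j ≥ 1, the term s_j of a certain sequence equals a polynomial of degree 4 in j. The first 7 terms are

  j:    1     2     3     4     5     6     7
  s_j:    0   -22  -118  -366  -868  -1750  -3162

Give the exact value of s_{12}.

-25102

1st diffs: -22, -96, -248, -502, -882, -1412.
2nd diffs: -74, -152, -254, -380, -530.
3rd diffs: -78, -102, -126, -150.
4th diffs: -24, -24, -24 (constant).
Newton forward-difference form: s_j = (-22)·C(j-1,1) + (-74)·C(j-1,2) + (-78)·C(j-1,3) + (-24)·C(j-1,4).
At j = 12: j-1 = 11, so s_{12} = -242 - 4070 - 12870 - 7920 = -25102.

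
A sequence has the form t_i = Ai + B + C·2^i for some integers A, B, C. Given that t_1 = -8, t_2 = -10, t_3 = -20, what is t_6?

-226

Plug in i = 1, 2, 3: A + B + 2C = -8; 2A + B + 4C = -10; 3A + B + 8C = -20.
Subtracting the first from the second: A + 2C = -2.
Subtracting the second from the third: A + 4C = -10.
Solving: C = -4, A = 6, then B = -6.
So t_i = 6·i + (-6) + (-4)·2^i; at i=6 this is -226.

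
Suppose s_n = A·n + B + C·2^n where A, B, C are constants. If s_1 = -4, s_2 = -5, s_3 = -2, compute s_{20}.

Write the equations: A + B + 2C = -4; 2A + B + 4C = -5; 3A + B + 8C = -2.
Subtracting the first from the second: A + 2C = -1.
Subtracting the second from the third: A + 4C = 3.
Solving: C = 2, A = -5, then B = -3.
Hence s_{20} = -5·20 + (-3) + 2·1048576 = 2097049.

2097049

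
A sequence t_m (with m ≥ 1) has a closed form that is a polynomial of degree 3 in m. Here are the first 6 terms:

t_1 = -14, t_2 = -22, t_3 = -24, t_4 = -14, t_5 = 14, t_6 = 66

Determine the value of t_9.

426

1st diffs: -8, -2, 10, 28, 52.
2nd diffs: 6, 12, 18, 24.
3rd diffs: 6, 6, 6 (constant).
Newton forward-difference form: t_m = -14 + (-8)·C(m-1,1) + 6·C(m-1,2) + 6·C(m-1,3).
At m = 9: m-1 = 8, so t_9 = -14 - 64 + 168 + 336 = 426.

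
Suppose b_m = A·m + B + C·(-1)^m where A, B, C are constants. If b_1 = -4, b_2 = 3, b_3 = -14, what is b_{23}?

-114

At m = 1, 2, 3: A + B - C = -4; 2A + B + C = 3; 3A + B - C = -14.
Subtracting the first from the second: A + 2C = 7.
Subtracting the second from the third: A - 2C = -17.
Solving: C = 6, A = -5, then B = 7.
So b_m = -5·m + 7 + 6·(-1)^m; at m=23 this is -114.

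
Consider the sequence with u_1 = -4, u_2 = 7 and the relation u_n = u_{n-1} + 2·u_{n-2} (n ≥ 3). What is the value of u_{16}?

Iterate the recurrence:
u_3 = -1, u_4 = 13, u_5 = 11, …, u_{13} = 4091, u_{14} = 8197, u_{15} = 16379, u_{16} = 32773.
(Characteristic roots are 2 and -1.)

32773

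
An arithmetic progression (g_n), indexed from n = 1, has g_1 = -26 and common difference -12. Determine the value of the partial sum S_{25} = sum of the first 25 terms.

g_n = -26 + (n - 1)·(-12).
g_{25} = -314; S = 25·(-26 + (-314))/2 = -4250.

-4250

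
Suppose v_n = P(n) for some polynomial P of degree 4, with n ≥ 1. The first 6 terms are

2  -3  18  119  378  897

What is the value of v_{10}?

8453

1st diffs: -5, 21, 101, 259, 519.
2nd diffs: 26, 80, 158, 260.
3rd diffs: 54, 78, 102.
4th diffs: 24, 24 (constant).
So v_n = n^4 - n^3 - 6n^2 + 5n + 3.
Evaluating at n = 10 gives v_{10} = 8453.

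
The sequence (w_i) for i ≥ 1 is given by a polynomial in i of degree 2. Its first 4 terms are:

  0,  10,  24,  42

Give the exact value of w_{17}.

640

1st diffs: 10, 14, 18.
2nd diffs: 4, 4 (constant).
Newton forward-difference form: w_i = 10·C(i-1,1) + 4·C(i-1,2).
At i = 17: i-1 = 16, so w_{17} = 160 + 480 = 640.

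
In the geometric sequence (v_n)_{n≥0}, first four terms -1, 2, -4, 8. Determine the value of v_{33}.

8589934592

Common ratio r = -2.
v_n = (-1)·(-2)^(n-0).
v_{33} = (-1)·(-2)^33 = 8589934592.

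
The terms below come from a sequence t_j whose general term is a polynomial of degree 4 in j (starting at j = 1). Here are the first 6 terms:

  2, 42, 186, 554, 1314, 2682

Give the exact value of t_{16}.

1st diffs: 40, 144, 368, 760, 1368.
2nd diffs: 104, 224, 392, 608.
3rd diffs: 120, 168, 216.
4th diffs: 48, 48 (constant).
Newton forward-difference form: t_j = 2 + 40·C(j-1,1) + 104·C(j-1,2) + 120·C(j-1,3) + 48·C(j-1,4).
At j = 16: j-1 = 15, so t_{16} = 2 + 600 + 10920 + 54600 + 65520 = 131642.

131642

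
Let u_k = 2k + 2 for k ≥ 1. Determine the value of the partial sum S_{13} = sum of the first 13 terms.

Over k = 1..13: Σk = 91.
Total = (2)·91 + (2)·13 = 208.

208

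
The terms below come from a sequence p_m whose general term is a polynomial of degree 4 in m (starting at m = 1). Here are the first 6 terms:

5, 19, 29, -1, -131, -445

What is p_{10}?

-6061

1st diffs: 14, 10, -30, -130, -314.
2nd diffs: -4, -40, -100, -184.
3rd diffs: -36, -60, -84.
4th diffs: -24, -24 (constant).
So p_m = -m^4 + 4m^3 - m^2 + 4m - 1.
Evaluating at m = 10 gives p_{10} = -6061.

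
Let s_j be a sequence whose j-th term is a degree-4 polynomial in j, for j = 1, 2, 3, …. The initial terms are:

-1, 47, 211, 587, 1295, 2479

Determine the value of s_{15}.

1st diffs: 48, 164, 376, 708, 1184.
2nd diffs: 116, 212, 332, 476.
3rd diffs: 96, 120, 144.
4th diffs: 24, 24 (constant).
So s_j = j^4 + 6j^3 - 3j^2 - 5.
Evaluating at j = 15 gives s_{15} = 70195.

70195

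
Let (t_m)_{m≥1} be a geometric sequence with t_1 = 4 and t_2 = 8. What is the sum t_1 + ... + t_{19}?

Common ratio r = 2.
t_m = 4·2^(m-1).
S = 4·(2^19 - 1)/(2 - 1) = 4·(524288 - 1)/(1) = 2097148.

2097148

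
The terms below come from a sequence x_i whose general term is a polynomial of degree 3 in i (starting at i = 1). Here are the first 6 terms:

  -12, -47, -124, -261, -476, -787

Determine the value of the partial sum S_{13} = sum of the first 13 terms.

1st diffs: -35, -77, -137, -215, -311.
2nd diffs: -42, -60, -78, -96.
3rd diffs: -18, -18, -18 (constant).
Newton forward-difference form: x_i = -12 + (-35)·C(i-1,1) + (-42)·C(i-1,2) + (-18)·C(i-1,3).
Continuing: …, -1212, -1769, -2476, -3351, …, x_{13} = -7164.
Summing i = 1..13 (13 terms) gives -27768.

-27768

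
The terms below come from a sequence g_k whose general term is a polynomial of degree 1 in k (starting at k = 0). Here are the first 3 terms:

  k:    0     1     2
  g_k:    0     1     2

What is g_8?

1st diffs: 1, 1 (constant).
So g_k = k.
Evaluating at k = 8 gives g_8 = 8.

8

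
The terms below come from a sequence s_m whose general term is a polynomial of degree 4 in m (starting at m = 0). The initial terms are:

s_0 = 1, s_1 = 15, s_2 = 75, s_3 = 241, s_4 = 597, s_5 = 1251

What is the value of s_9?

1st diffs: 14, 60, 166, 356, 654.
2nd diffs: 46, 106, 190, 298.
3rd diffs: 60, 84, 108.
4th diffs: 24, 24 (constant).
Newton forward-difference form: s_m = 1 + 14·C(m,1) + 46·C(m,2) + 60·C(m,3) + 24·C(m,4).
At m = 9: m = 9, so s_9 = 1 + 126 + 1656 + 5040 + 3024 = 9847.

9847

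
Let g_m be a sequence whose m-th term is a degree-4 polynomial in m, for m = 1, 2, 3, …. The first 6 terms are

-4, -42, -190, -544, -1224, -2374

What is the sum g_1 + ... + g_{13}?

1st diffs: -38, -148, -354, -680, -1150.
2nd diffs: -110, -206, -326, -470.
3rd diffs: -96, -120, -144.
4th diffs: -24, -24 (constant).
Newton forward-difference form: g_m = -4 + (-38)·C(m-1,1) + (-110)·C(m-1,2) + (-96)·C(m-1,3) + (-24)·C(m-1,4).
Continuing: …, -4162, -6780, -10444, -15394, …, g_{13} = -40720.
Summing m = 1..13 (13 terms) gives -134004.

-134004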